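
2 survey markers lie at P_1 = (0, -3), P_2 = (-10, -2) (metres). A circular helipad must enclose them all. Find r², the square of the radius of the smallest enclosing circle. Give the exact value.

The smallest circle enclosing two points has them as diameter endpoints.
Centre = midpoint = (-5, -2.5); r² = |P_1P_2|²/4 = 101/4 = 25.25.

25.25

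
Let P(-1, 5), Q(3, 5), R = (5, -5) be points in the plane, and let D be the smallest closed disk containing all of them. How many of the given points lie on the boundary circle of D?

2

Side lengths²: PQ² = 16, PR² = 136, QR² = 104.
Since PR² = 136 ≥ 104 + 16 = 120, the angle opposite PR is not acute, so the smallest enclosing circle has PR as diameter.
Centre = midpoint of PR = (2, 0), r² = 136/4 = 34.
The points at distance exactly r from the centre are P, R — 2 points.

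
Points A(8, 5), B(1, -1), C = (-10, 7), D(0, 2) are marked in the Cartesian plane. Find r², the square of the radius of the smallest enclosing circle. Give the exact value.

The farthest pair is A–C with squared distance 328. The circle on this segment as diameter has centre (-1, 6) and r² = 328/4 = 82.
Check B: distance² to centre = 53 ≤ 82, so it lies inside.
All remaining points lie in this disk, and no smaller disk contains both endpoints, so this is the minimum enclosing circle.

82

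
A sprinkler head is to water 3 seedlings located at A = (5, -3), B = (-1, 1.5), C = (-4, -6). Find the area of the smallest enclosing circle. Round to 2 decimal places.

Side lengths²: AB² = 56.25, AC² = 90, BC² = 65.25.
Since AC² = 90 < 65.25 + 56.25 = 121.5, the triangle is acute, so the smallest enclosing circle is the circumcircle.
Circumcentre = (5/52, -171/52), r² = 32625/1352.
Area = π·r² = π·32625/1352 ≈ 75.81.

75.81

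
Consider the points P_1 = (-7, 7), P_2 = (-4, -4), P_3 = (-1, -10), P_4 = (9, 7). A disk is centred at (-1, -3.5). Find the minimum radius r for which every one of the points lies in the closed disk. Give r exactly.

14.5

The required radius is the distance from (-1, -3.5) to the farthest point.
Squared distances: 146.25, 9.25, 42.25, 210.25.
Maximum is 210.25, attained at P_4.
r = √(210.25) = 14.5.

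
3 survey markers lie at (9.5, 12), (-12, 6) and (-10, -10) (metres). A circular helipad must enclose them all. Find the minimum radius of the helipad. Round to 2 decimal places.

Call the three points A, B, C in the order given.
Side lengths²: AB² = 498.25, AC² = 864.25, BC² = 260.
Since AC² = 864.25 ≥ 498.25 + 260 = 758.25, the angle opposite AC is not acute, so the smallest enclosing circle has AC as diameter.
Centre = midpoint of AC = (-0.25, 1), r² = 864.25/4 = 216.0625.
r = √(216.0625) ≈ 14.70.

14.70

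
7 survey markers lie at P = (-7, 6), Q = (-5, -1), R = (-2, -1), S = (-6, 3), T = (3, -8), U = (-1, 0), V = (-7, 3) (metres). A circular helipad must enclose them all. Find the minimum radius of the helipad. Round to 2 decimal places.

By Welzl's lemma the MEC is supported by two points (diametrically opposite) or three points (on a circumcircle).
The farthest pair is P–T with squared distance 296. The circle on this segment as diameter has centre (-2, -1) and r² = 296/4 = 74.
Check Q: distance² to centre = 9 ≤ 74, so it lies inside.
All remaining points lie in this disk, and no smaller disk contains both endpoints, so this is the minimum enclosing circle.
r = √74 ≈ 8.60.

8.60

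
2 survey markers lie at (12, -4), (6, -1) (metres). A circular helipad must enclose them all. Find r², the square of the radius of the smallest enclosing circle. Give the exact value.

The smallest circle enclosing two points has them as diameter endpoints.
Centre = midpoint = (9, -2.5); r² = |(12, -4)−(6, -1)|²/4 = 45/4 = 11.25.

11.25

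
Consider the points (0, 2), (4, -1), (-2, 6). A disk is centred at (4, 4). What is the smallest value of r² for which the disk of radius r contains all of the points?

The required radius is the distance from (4, 4) to the farthest point.
Squared distances: 20, 25, 40.
Maximum is 40, attained at (-2, 6).

40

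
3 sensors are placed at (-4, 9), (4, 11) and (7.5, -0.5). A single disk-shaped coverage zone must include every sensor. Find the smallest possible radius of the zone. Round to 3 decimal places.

Call the three points A, B, C in the order given.
Side lengths²: AB² = 68, AC² = 222.5, BC² = 144.5.
Since AC² = 222.5 ≥ 144.5 + 68 = 212.5, the angle opposite AC is not acute, so the smallest enclosing circle has AC as diameter.
Centre = midpoint of AC = (1.75, 4.25), r² = 222.5/4 = 55.625.
r = √(55.625) ≈ 7.458.

7.458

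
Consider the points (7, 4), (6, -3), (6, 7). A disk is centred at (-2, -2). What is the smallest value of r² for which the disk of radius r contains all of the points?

The required radius is the distance from (-2, -2) to the farthest point.
Squared distances: 117, 65, 145.
Maximum is 145, attained at (6, 7).

145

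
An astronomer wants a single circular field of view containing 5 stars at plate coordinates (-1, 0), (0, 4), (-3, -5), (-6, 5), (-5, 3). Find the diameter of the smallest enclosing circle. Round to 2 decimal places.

10.57

A smallest enclosing disk is always determined by at most three of the input points on its boundary.
The minimum enclosing circle is determined by three boundary points: (0, 4), (-3, -5), (-6, 5).
Their circumcentre is (-141/38, 9/38) with r² = 20165/722.
The farthest remaining point (-5, 3) is at distance² 6713/722 ≤ 20165/722.
Diameter = 2r = 2√(20165/722) ≈ 10.57.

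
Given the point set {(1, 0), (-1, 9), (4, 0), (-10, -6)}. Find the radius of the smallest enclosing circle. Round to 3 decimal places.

8.792

A smallest enclosing disk is always determined by at most three of the input points on its boundary.
The minimum enclosing circle is determined by three boundary points: (-1, 9), (4, 0), (-10, -6).
Their circumcentre is (-123/26, 27/26) with r² = 26129/338.
The farthest remaining point (1, 0) is at distance² 11465/338 ≤ 26129/338.
r = √(26129/338) ≈ 8.792.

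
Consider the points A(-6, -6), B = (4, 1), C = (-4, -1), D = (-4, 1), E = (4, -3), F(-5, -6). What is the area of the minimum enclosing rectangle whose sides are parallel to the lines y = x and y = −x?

In coordinates u = x + y, v = x − y the rectangle is axis-aligned; the map (x,y)→(u,v) scales areas by 2.
u-values: -12, 5, -5, -3, 1, -11; range = 5 − (-12) = 17.
v-values: 0, 3, -3, -5, 7, 1; range = 7 − (-5) = 12.
Area = (17 × 12) / 2 = 102.

102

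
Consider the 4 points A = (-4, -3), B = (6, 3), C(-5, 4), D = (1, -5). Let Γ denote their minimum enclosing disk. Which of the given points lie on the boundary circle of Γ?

A smallest enclosing disk is always determined by at most three of the input points on its boundary.
The minimum enclosing circle is determined by three boundary points: B, C, D.
Their circumcentre is (17/62, 63/62) with r² = 70577/1922.
The farthest remaining point A is at distance² 66113/1922 ≤ 70577/1922.
The points at distance exactly r from the centre are B, C, D — 3 points.

B, C, D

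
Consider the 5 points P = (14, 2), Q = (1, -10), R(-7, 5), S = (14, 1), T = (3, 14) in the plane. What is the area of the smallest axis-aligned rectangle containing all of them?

x ranges over [-7, 14], width 21.
y ranges over [-10, 14], height 24.
Area = 21 × 24 = 504.

504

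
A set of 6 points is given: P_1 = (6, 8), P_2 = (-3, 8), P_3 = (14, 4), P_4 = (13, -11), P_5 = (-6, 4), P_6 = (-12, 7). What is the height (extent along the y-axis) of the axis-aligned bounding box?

max y = 8, min y = -11, so height = 19.

19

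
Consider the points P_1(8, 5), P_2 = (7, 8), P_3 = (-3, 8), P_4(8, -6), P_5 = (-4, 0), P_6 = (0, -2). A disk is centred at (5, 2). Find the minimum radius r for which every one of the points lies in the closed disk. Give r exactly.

The required radius is the distance from (5, 2) to the farthest point.
Squared distances: 18, 40, 100, 73, 85, 41.
Maximum is 100, attained at P_3.
r = √100 = 10.

10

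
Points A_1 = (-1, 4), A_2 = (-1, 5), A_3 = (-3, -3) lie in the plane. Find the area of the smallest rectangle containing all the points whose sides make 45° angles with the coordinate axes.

In coordinates u = x + y, v = x − y the rectangle is axis-aligned; the map (x,y)→(u,v) scales areas by 2.
u-values: 3, 4, -6; range = 4 − (-6) = 10.
v-values: -5, -6, 0; range = 0 − (-6) = 6.
Area = (10 × 6) / 2 = 30.

30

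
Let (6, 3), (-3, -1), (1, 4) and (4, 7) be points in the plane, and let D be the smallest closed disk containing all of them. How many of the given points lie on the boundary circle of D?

A smallest enclosing disk is always determined by at most three of the input points on its boundary.
The minimum enclosing circle is determined by three boundary points: (6, 3), (-3, -1), (4, 7).
Their circumcentre is (15/22, 125/44) with r² = 54805/1936.
The farthest remaining point (1, 4) is at distance² 2797/1936 ≤ 54805/1936.
The points at distance exactly r from the centre are (6, 3), (-3, -1), (4, 7) — 3 points.

3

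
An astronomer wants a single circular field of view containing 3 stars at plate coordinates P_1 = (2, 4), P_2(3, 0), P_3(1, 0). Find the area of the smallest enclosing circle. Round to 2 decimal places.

Side lengths²: P_1P_2² = 17, P_1P_3² = 17, P_2P_3² = 4.
Since P_1P_3² = 17 < 17 + 4 = 21, the triangle is acute, so the smallest enclosing circle is the circumcircle.
Circumcentre = (2, 1.875), r² = 4.515625.
Area = π·r² = π·4.515625 ≈ 14.19.

14.19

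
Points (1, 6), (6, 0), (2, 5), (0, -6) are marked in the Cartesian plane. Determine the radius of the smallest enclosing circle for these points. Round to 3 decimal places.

The minimum enclosing circle of a finite set is fixed by two of the points (as a diameter) or three (as a circumcircle).
The farthest pair is (1, 6)–(0, -6) with squared distance 145. The circle on this segment as diameter has centre (0.5, 0) and r² = 145/4 = 36.25.
Check (6, 0): distance² to centre = 30.25 ≤ 36.25, so it lies inside.
All remaining points lie in this disk, and no smaller disk contains both endpoints, so this is the minimum enclosing circle.
r = √(36.25) ≈ 6.021.

6.021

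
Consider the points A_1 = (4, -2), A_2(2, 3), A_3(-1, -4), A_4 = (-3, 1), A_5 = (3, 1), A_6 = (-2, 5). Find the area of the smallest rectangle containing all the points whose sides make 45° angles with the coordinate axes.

In coordinates u = x + y, v = x − y the rectangle is axis-aligned; the map (x,y)→(u,v) scales areas by 2.
u-values: 2, 5, -5, -2, 4, 3; range = 5 − (-5) = 10.
v-values: 6, -1, 3, -4, 2, -7; range = 6 − (-7) = 13.
Area = (10 × 13) / 2 = 65.

65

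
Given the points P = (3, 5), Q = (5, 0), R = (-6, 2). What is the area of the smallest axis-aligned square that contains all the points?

The bounding box has width 11 and height 5.
An axis-aligned square enclosing the set must have side ≥ max(width, height).
So the minimum side is max(11, 5) = 11.
Area = 11² = 121.

121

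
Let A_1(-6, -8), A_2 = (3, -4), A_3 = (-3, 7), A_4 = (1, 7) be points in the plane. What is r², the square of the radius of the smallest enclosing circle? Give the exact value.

A smallest enclosing disk is always determined by at most three of the input points on its boundary.
The farthest pair is A_1–A_4 with squared distance 274. The circle on this segment as diameter has centre (-2.5, -0.5) and r² = 274/4 = 68.5.
Check A_2: distance² to centre = 42.5 ≤ 68.5, so it lies inside.
All remaining points lie in this disk, and no smaller disk contains both endpoints, so this is the minimum enclosing circle.

68.5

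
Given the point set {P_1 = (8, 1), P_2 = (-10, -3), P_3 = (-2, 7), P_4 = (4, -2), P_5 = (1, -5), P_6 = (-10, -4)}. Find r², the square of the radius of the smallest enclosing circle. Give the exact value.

By Welzl's lemma the MEC is supported by two points (diametrically opposite) or three points (on a circumcircle).
The farthest pair is P_1–P_6 with squared distance 349. The circle on this segment as diameter has centre (-1, -1.5) and r² = 349/4 = 87.25.
Check P_2: distance² to centre = 83.25 ≤ 87.25, so it lies inside.
All remaining points lie in this disk, and no smaller disk contains both endpoints, so this is the minimum enclosing circle.

87.25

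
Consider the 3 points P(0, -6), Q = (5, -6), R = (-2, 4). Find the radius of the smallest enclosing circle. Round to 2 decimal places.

6.10

Side lengths²: PQ² = 25, PR² = 104, QR² = 149.
Since QR² = 149 ≥ 104 + 25 = 129, the angle opposite QR is not acute, so the smallest enclosing circle has QR as diameter.
Centre = midpoint of QR = (1.5, -1), r² = 149/4 = 37.25.
r = √(37.25) ≈ 6.10.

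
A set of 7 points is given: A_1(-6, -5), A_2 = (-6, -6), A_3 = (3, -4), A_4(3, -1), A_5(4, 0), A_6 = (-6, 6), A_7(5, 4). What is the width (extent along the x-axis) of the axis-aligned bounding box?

max x = 5, min x = -6, so width = 11.

11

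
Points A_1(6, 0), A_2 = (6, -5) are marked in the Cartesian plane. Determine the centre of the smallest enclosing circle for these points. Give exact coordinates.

(6, -2.5)

The smallest circle enclosing two points has them as diameter endpoints.
Centre = midpoint = (6, -2.5); r² = |A_1A_2|²/4 = 25/4 = 6.25.
Centre = (6, -2.5).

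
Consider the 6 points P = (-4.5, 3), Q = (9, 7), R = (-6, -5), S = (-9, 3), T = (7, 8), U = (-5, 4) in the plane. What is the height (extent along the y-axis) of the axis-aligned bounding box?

max y = 8, min y = -5, so height = 13.

13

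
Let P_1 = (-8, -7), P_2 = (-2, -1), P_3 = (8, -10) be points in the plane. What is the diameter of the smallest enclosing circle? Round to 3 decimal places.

Side lengths²: P_1P_2² = 72, P_1P_3² = 265, P_2P_3² = 181.
Since P_1P_3² = 265 ≥ 181 + 72 = 253, the angle opposite P_1P_3 is not acute, so the smallest enclosing circle has P_1P_3 as diameter.
Centre = midpoint of P_1P_3 = (0, -8.5), r² = 265/4 = 66.25.
Diameter = 2r = 2√(66.25) ≈ 16.279.

16.279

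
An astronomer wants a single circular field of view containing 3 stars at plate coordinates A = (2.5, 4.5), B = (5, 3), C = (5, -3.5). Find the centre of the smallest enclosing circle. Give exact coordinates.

Side lengths²: AB² = 8.5, AC² = 70.25, BC² = 42.25.
Since AC² = 70.25 ≥ 42.25 + 8.5 = 50.75, the angle opposite AC is not acute, so the smallest enclosing circle has AC as diameter.
Centre = midpoint of AC = (3.75, 0.5), r² = 70.25/4 = 17.5625.
Centre = (3.75, 0.5).

(3.75, 0.5)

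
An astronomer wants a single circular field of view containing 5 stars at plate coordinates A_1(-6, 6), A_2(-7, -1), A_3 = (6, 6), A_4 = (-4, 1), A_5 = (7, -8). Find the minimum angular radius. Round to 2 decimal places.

9.55

A smallest enclosing disk is always determined by at most three of the input points on its boundary.
The farthest pair is A_1–A_5 with squared distance 365. The circle on this segment as diameter has centre (0.5, -1) and r² = 365/4 = 91.25.
Check A_2: distance² to centre = 56.25 ≤ 91.25, so it lies inside.
All remaining points lie in this disk, and no smaller disk contains both endpoints, so this is the minimum enclosing circle.
r = √(91.25) ≈ 9.55.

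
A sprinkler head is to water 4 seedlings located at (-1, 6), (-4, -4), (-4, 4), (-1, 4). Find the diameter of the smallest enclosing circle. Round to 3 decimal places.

10.440

The minimum enclosing circle of a finite set is fixed by two of the points (as a diameter) or three (as a circumcircle).
The farthest pair is (-1, 6)–(-4, -4) with squared distance 109. The circle on this segment as diameter has centre (-2.5, 1) and r² = 109/4 = 27.25.
Check (-4, 4): distance² to centre = 11.25 ≤ 27.25, so it lies inside.
All remaining points lie in this disk, and no smaller disk contains both endpoints, so this is the minimum enclosing circle.
Diameter = 2r = 2√(27.25) ≈ 10.440.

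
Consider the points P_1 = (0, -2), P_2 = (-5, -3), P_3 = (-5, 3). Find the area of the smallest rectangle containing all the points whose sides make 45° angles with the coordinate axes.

30

In coordinates u = x + y, v = x − y the rectangle is axis-aligned; the map (x,y)→(u,v) scales areas by 2.
u-values: -2, -8, -2; range = -2 − (-8) = 6.
v-values: 2, -2, -8; range = 2 − (-8) = 10.
Area = (6 × 10) / 2 = 30.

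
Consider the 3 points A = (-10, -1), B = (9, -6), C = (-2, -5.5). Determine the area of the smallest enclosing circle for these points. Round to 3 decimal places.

Side lengths²: AB² = 386, AC² = 84.25, BC² = 121.25.
Since AB² = 386 ≥ 121.25 + 84.25 = 205.5, the angle opposite AB is not acute, so the smallest enclosing circle has AB as diameter.
Centre = midpoint of AB = (-0.5, -3.5), r² = 386/4 = 96.5.
Area = π·r² = π·96.5 ≈ 303.164.

303.164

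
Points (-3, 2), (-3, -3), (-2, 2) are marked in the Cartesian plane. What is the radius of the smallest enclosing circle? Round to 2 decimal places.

Call the three points A, B, C in the order given.
Side lengths²: AB² = 25, AC² = 1, BC² = 26.
Since BC² = 26 ≥ 25 + 1 = 26, the angle opposite BC is not acute, so the smallest enclosing circle has BC as diameter.
Centre = midpoint of BC = (-2.5, -0.5), r² = 26/4 = 6.5.
r = √(6.5) ≈ 2.55.

2.55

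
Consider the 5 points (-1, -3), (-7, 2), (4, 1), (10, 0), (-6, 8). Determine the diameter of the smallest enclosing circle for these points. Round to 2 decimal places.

A smallest enclosing disk is always determined by at most three of the input points on its boundary.
The minimum enclosing circle is determined by three boundary points: (-7, 2), (10, 0), (-6, 8).
Their circumcentre is (47/26, 47/13) with r² = 54205/676.
The farthest remaining point (-1, -3) is at distance² 34913/676 ≤ 54205/676.
Diameter = 2r = 2√(54205/676) ≈ 17.91.

17.91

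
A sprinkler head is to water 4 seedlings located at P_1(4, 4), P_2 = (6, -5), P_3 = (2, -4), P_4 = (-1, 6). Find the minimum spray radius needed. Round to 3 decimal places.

The farthest pair is P_2–P_4 with squared distance 170. The circle on this segment as diameter has centre (2.5, 0.5) and r² = 170/4 = 42.5.
Check P_1: distance² to centre = 14.5 ≤ 42.5, so it lies inside.
All remaining points lie in this disk, and no smaller disk contains both endpoints, so this is the minimum enclosing circle.
r = √(42.5) ≈ 6.519.

6.519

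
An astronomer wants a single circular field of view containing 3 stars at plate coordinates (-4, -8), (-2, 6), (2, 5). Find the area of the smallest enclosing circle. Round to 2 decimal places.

162.73

Call the three points A, B, C in the order given.
Side lengths²: AB² = 200, AC² = 205, BC² = 17.
Since AC² = 205 < 200 + 17 = 217, the triangle is acute, so the smallest enclosing circle is the circumcircle.
Circumcentre = (-97/58, -69/58), r² = 87125/1682.
Area = π·r² = π·87125/1682 ≈ 162.73.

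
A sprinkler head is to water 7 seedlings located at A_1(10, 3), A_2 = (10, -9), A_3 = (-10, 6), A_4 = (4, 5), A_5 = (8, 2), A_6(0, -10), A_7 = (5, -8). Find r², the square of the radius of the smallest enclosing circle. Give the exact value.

156.25

The farthest pair is A_2–A_3 with squared distance 625. The circle on this segment as diameter has centre (0, -1.5) and r² = 625/4 = 156.25.
Check A_1: distance² to centre = 120.25 ≤ 156.25, so it lies inside.
All remaining points lie in this disk, and no smaller disk contains both endpoints, so this is the minimum enclosing circle.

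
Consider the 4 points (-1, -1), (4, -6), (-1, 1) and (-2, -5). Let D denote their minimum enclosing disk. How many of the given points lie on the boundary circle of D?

A smallest enclosing disk is always determined by at most three of the input points on its boundary.
The farthest pair is (4, -6)–(-1, 1) with squared distance 74. The circle on this segment as diameter has centre (1.5, -2.5) and r² = 74/4 = 18.5.
Check (-1, -1): distance² to centre = 8.5 ≤ 18.5, so it lies inside.
All remaining points lie in this disk, and no smaller disk contains both endpoints, so this is the minimum enclosing circle.
The points at distance exactly r from the centre are (4, -6), (-1, 1), (-2, -5) — 3 points.

3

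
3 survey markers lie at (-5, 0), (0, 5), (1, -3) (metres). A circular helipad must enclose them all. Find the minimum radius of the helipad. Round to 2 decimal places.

Call the three points A, B, C in the order given.
Side lengths²: AB² = 50, AC² = 45, BC² = 65.
Since BC² = 65 < 50 + 45 = 95, the triangle is acute, so the smallest enclosing circle is the circumcircle.
Circumcentre = (-5/6, 5/6), r² = 325/18.
r = √(325/18) ≈ 4.25.

4.25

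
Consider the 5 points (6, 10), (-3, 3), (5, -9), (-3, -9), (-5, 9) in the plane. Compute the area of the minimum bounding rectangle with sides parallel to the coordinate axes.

209

x ranges over [-5, 6], width 11.
y ranges over [-9, 10], height 19.
Area = 11 × 19 = 209.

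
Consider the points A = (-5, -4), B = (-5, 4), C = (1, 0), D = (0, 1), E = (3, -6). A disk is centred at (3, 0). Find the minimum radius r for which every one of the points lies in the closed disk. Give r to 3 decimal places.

8.944

The required radius is the distance from (3, 0) to the farthest point.
Squared distances: 80, 80, 4, 10, 36.
Maximum is 80, attained at A.
r = √80 ≈ 8.944.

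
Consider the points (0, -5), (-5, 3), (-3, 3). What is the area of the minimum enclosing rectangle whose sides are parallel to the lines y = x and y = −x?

In coordinates u = x + y, v = x − y the rectangle is axis-aligned; the map (x,y)→(u,v) scales areas by 2.
u-values: -5, -2, 0; range = 0 − (-5) = 5.
v-values: 5, -8, -6; range = 5 − (-8) = 13.
Area = (5 × 13) / 2 = 32.5.

32.5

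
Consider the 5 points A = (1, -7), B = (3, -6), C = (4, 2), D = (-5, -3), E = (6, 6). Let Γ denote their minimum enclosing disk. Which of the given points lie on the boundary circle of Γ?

A, D, E

By Welzl's lemma the MEC is supported by two points (diametrically opposite) or three points (on a circumcircle).
The minimum enclosing circle is determined by three boundary points: A, D, E.
Their circumcentre is (74/49, 13/49) with r² = 127361/2401.
The farthest remaining point B is at distance² 99578/2401 ≤ 127361/2401.
The points at distance exactly r from the centre are A, D, E — 3 points.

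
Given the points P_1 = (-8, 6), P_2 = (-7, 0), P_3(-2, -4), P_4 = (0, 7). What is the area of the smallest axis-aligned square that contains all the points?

The bounding box has width 8 and height 11.
An axis-aligned square enclosing the set must have side ≥ max(width, height).
So the minimum side is max(8, 11) = 11.
Area = 11² = 121.

121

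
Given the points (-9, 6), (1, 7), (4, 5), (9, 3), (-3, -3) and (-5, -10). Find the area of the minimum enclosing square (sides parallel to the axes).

The bounding box has width 18 and height 17.
An axis-aligned square enclosing the set must have side ≥ max(width, height).
So the minimum side is max(18, 17) = 18.
Area = 18² = 324.

324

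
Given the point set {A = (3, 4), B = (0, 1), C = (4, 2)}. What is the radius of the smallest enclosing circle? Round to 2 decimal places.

Side lengths²: AB² = 18, AC² = 5, BC² = 17.
Since AB² = 18 < 17 + 5 = 22, the triangle is acute, so the smallest enclosing circle is the circumcircle.
Circumcentre = (11/6, 13/6), r² = 85/18.
r = √(85/18) ≈ 2.17.

2.17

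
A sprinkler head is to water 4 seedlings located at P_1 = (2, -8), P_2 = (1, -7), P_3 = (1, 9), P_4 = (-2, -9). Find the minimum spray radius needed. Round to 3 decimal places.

A smallest enclosing disk is always determined by at most three of the input points on its boundary.
The farthest pair is P_3–P_4 with squared distance 333. The circle on this segment as diameter has centre (-0.5, 0) and r² = 333/4 = 83.25.
Check P_1: distance² to centre = 70.25 ≤ 83.25, so it lies inside.
All remaining points lie in this disk, and no smaller disk contains both endpoints, so this is the minimum enclosing circle.
r = √(83.25) ≈ 9.124.

9.124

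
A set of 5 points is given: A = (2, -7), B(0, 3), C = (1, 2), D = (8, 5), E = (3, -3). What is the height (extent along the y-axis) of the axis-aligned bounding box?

max y = 5, min y = -7, so height = 12.

12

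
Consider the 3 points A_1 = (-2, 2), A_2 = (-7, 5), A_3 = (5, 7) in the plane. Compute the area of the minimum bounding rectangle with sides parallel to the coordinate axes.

x ranges over [-7, 5], width 12.
y ranges over [2, 7], height 5.
Area = 12 × 5 = 60.

60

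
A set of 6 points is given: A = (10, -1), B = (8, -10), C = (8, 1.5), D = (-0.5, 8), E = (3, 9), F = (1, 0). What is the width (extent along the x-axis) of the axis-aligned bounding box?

max x = 10, min x = -0.5, so width = 10.5.

10.5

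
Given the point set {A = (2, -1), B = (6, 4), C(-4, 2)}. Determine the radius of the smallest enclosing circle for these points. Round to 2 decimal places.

Side lengths²: AB² = 41, AC² = 45, BC² = 104.
Since BC² = 104 ≥ 45 + 41 = 86, the angle opposite BC is not acute, so the smallest enclosing circle has BC as diameter.
Centre = midpoint of BC = (1, 3), r² = 104/4 = 26.
r = √26 ≈ 5.10.

5.10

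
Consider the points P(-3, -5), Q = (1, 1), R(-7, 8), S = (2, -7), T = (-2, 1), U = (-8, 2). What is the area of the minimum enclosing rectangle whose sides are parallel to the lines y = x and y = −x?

120

In coordinates u = x + y, v = x − y the rectangle is axis-aligned; the map (x,y)→(u,v) scales areas by 2.
u-values: -8, 2, 1, -5, -1, -6; range = 2 − (-8) = 10.
v-values: 2, 0, -15, 9, -3, -10; range = 9 − (-15) = 24.
Area = (10 × 24) / 2 = 120.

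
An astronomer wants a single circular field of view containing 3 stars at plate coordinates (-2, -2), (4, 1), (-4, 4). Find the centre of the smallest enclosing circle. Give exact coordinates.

(-3/14, 27/14)

Call the three points A, B, C in the order given.
Side lengths²: AB² = 45, AC² = 40, BC² = 73.
Since BC² = 73 < 45 + 40 = 85, the triangle is acute, so the smallest enclosing circle is the circumcircle.
Circumcentre = (-3/14, 27/14), r² = 1825/98.
Centre = (-3/14, 27/14).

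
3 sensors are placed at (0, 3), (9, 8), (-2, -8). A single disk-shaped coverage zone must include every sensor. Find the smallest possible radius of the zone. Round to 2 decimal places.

9.71

Call the three points A, B, C in the order given.
Side lengths²: AB² = 106, AC² = 125, BC² = 377.
Since BC² = 377 ≥ 125 + 106 = 231, the angle opposite BC is not acute, so the smallest enclosing circle has BC as diameter.
Centre = midpoint of BC = (3.5, 0), r² = 377/4 = 94.25.
r = √(94.25) ≈ 9.71.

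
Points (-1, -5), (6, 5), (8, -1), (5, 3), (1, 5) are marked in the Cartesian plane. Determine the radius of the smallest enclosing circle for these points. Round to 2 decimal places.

The farthest pair is (-1, -5)–(6, 5) with squared distance 149. The circle on this segment as diameter has centre (2.5, 0) and r² = 149/4 = 37.25.
Check (8, -1): distance² to centre = 31.25 ≤ 37.25, so it lies inside.
All remaining points lie in this disk, and no smaller disk contains both endpoints, so this is the minimum enclosing circle.
r = √(37.25) ≈ 6.10.

6.10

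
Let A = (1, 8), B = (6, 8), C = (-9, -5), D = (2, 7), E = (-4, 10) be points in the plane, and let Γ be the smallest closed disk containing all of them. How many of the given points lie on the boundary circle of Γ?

2

The farthest pair is B–C with squared distance 394. The circle on this segment as diameter has centre (-1.5, 1.5) and r² = 394/4 = 98.5.
Check A: distance² to centre = 48.5 ≤ 98.5, so it lies inside.
All remaining points lie in this disk, and no smaller disk contains both endpoints, so this is the minimum enclosing circle.
The points at distance exactly r from the centre are B, C — 2 points.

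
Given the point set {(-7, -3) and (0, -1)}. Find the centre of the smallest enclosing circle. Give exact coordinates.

The smallest circle enclosing two points has them as diameter endpoints.
Centre = midpoint = (-3.5, -2); r² = |(-7, -3)−(0, -1)|²/4 = 53/4 = 13.25.
Centre = (-3.5, -2).

(-3.5, -2)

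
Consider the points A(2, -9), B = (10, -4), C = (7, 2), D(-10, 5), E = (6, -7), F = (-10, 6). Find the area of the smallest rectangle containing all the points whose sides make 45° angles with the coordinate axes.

240

In coordinates u = x + y, v = x − y the rectangle is axis-aligned; the map (x,y)→(u,v) scales areas by 2.
u-values: -7, 6, 9, -5, -1, -4; range = 9 − (-7) = 16.
v-values: 11, 14, 5, -15, 13, -16; range = 14 − (-16) = 30.
Area = (16 × 30) / 2 = 240.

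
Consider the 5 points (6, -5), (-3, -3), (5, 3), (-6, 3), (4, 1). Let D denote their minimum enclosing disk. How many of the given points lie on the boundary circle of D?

By Welzl's lemma the MEC is supported by two points (diametrically opposite) or three points (on a circumcircle).
The farthest pair is (6, -5)–(-6, 3) with squared distance 208. The circle on this segment as diameter has centre (0, -1) and r² = 208/4 = 52.
Check (-3, -3): distance² to centre = 13 ≤ 52, so it lies inside.
All remaining points lie in this disk, and no smaller disk contains both endpoints, so this is the minimum enclosing circle.
The points at distance exactly r from the centre are (6, -5), (-6, 3) — 2 points.

2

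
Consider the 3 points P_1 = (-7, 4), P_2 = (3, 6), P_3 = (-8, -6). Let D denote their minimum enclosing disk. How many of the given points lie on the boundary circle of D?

2

Side lengths²: P_1P_2² = 104, P_1P_3² = 101, P_2P_3² = 265.
Since P_2P_3² = 265 ≥ 104 + 101 = 205, the angle opposite P_2P_3 is not acute, so the smallest enclosing circle has P_2P_3 as diameter.
Centre = midpoint of P_2P_3 = (-2.5, 0), r² = 265/4 = 66.25.
The points at distance exactly r from the centre are P_2, P_3 — 2 points.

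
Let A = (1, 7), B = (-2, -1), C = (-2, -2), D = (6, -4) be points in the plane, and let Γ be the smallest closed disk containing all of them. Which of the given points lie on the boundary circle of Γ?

A smallest enclosing disk is always determined by at most three of the input points on its boundary.
The minimum enclosing circle is determined by three boundary points: A, C, D.
Their circumcentre is (40/13, 17/13) with r² = 6205/169.
The farthest remaining point B is at distance² 5256/169 ≤ 6205/169.
The points at distance exactly r from the centre are A, C, D — 3 points.

A, C, D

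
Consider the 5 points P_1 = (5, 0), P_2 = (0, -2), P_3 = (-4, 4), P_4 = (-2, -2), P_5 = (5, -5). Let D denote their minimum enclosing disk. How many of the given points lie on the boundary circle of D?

A smallest enclosing disk is always determined by at most three of the input points on its boundary.
The farthest pair is P_3–P_5 with squared distance 162. The circle on this segment as diameter has centre (0.5, -0.5) and r² = 162/4 = 40.5.
Check P_1: distance² to centre = 20.5 ≤ 40.5, so it lies inside.
All remaining points lie in this disk, and no smaller disk contains both endpoints, so this is the minimum enclosing circle.
The points at distance exactly r from the centre are P_3, P_5 — 2 points.

2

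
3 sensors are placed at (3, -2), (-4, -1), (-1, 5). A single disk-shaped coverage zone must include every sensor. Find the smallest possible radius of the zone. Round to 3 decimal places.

4.249

Call the three points A, B, C in the order given.
Side lengths²: AB² = 50, AC² = 65, BC² = 45.
Since AC² = 65 < 50 + 45 = 95, the triangle is acute, so the smallest enclosing circle is the circumcircle.
Circumcentre = (-1/6, 5/6), r² = 325/18.
r = √(325/18) ≈ 4.249.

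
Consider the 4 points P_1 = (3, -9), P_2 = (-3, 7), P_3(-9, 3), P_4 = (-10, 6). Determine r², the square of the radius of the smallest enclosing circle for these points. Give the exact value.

98.5

The minimum enclosing circle of a finite set is fixed by two of the points (as a diameter) or three (as a circumcircle).
The farthest pair is P_1–P_4 with squared distance 394. The circle on this segment as diameter has centre (-3.5, -1.5) and r² = 394/4 = 98.5.
Check P_2: distance² to centre = 72.5 ≤ 98.5, so it lies inside.
All remaining points lie in this disk, and no smaller disk contains both endpoints, so this is the minimum enclosing circle.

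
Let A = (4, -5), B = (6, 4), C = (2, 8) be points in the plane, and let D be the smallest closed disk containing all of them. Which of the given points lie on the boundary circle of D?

Side lengths²: AB² = 85, AC² = 173, BC² = 32.
Since AC² = 173 ≥ 85 + 32 = 117, the angle opposite AC is not acute, so the smallest enclosing circle has AC as diameter.
Centre = midpoint of AC = (3, 1.5), r² = 173/4 = 43.25.
The points at distance exactly r from the centre are A, C — 2 points.

A, C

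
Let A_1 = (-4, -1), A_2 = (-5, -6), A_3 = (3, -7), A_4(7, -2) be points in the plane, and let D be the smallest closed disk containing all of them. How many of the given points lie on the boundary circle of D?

2

The farthest pair is A_2–A_4 with squared distance 160. The circle on this segment as diameter has centre (1, -4) and r² = 160/4 = 40.
Check A_1: distance² to centre = 34 ≤ 40, so it lies inside.
All remaining points lie in this disk, and no smaller disk contains both endpoints, so this is the minimum enclosing circle.
The points at distance exactly r from the centre are A_2, A_4 — 2 points.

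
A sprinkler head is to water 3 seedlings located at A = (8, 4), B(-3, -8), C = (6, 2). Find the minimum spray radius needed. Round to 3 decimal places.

8.139

Side lengths²: AB² = 265, AC² = 8, BC² = 181.
Since AB² = 265 ≥ 181 + 8 = 189, the angle opposite AB is not acute, so the smallest enclosing circle has AB as diameter.
Centre = midpoint of AB = (2.5, -2), r² = 265/4 = 66.25.
r = √(66.25) ≈ 8.139.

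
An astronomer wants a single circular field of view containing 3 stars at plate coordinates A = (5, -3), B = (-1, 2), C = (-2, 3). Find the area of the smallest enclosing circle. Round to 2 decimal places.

66.76

Side lengths²: AB² = 61, AC² = 85, BC² = 2.
Since AC² = 85 ≥ 61 + 2 = 63, the angle opposite AC is not acute, so the smallest enclosing circle has AC as diameter.
Centre = midpoint of AC = (1.5, 0), r² = 85/4 = 21.25.
Area = π·r² = π·21.25 ≈ 66.76.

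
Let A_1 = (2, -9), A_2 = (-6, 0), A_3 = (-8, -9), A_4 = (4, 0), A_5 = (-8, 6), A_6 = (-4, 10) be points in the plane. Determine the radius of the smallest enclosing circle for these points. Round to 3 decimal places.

By Welzl's lemma the MEC is supported by two points (diametrically opposite) or three points (on a circumcircle).
The minimum enclosing circle is determined by three boundary points: A_1, A_3, A_6.
Their circumcentre is (-3, -5/38) with r² = 149669/1444.
The farthest remaining point A_5 is at distance² 90389/1444 ≤ 149669/1444.
r = √(149669/1444) ≈ 10.181.

10.181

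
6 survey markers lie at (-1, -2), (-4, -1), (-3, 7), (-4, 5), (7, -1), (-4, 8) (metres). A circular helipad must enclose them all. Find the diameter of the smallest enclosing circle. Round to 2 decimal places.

14.21

By Welzl's lemma the MEC is supported by two points (diametrically opposite) or three points (on a circumcircle).
The farthest pair is (7, -1)–(-4, 8) with squared distance 202. The circle on this segment as diameter has centre (1.5, 3.5) and r² = 202/4 = 50.5.
Check (-1, -2): distance² to centre = 36.5 ≤ 50.5, so it lies inside.
All remaining points lie in this disk, and no smaller disk contains both endpoints, so this is the minimum enclosing circle.
Diameter = 2r = 2√(50.5) ≈ 14.21.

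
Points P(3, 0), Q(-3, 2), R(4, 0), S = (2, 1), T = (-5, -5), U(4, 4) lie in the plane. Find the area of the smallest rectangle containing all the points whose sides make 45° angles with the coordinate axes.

In coordinates u = x + y, v = x − y the rectangle is axis-aligned; the map (x,y)→(u,v) scales areas by 2.
u-values: 3, -1, 4, 3, -10, 8; range = 8 − (-10) = 18.
v-values: 3, -5, 4, 1, 0, 0; range = 4 − (-5) = 9.
Area = (18 × 9) / 2 = 81.

81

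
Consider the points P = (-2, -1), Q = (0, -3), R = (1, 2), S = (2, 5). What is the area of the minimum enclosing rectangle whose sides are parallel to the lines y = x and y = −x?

30

In coordinates u = x + y, v = x − y the rectangle is axis-aligned; the map (x,y)→(u,v) scales areas by 2.
u-values: -3, -3, 3, 7; range = 7 − (-3) = 10.
v-values: -1, 3, -1, -3; range = 3 − (-3) = 6.
Area = (10 × 6) / 2 = 30.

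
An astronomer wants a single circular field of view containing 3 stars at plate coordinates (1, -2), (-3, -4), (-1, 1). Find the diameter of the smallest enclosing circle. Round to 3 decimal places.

5.427

Call the three points A, B, C in the order given.
Side lengths²: AB² = 20, AC² = 13, BC² = 29.
Since BC² = 29 < 20 + 13 = 33, the triangle is acute, so the smallest enclosing circle is the circumcircle.
Circumcentre = (-1.6875, -1.625), r² = 7.36328125.
Diameter = 2r = 2√(7.36328125) ≈ 5.427.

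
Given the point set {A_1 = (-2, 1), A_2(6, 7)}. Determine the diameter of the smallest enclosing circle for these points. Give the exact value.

10

The smallest circle enclosing two points has them as diameter endpoints.
Centre = midpoint = (2, 4); r² = |A_1A_2|²/4 = 100/4 = 25.
Diameter = 2r = 2√25 = 10.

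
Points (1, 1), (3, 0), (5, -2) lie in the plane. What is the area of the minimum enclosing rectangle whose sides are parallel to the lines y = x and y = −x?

3.5

In coordinates u = x + y, v = x − y the rectangle is axis-aligned; the map (x,y)→(u,v) scales areas by 2.
u-values: 2, 3, 3; range = 3 − 2 = 1.
v-values: 0, 3, 7; range = 7 − 0 = 7.
Area = (1 × 7) / 2 = 3.5.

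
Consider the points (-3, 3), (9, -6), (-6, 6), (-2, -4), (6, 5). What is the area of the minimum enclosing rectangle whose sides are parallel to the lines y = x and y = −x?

In coordinates u = x + y, v = x − y the rectangle is axis-aligned; the map (x,y)→(u,v) scales areas by 2.
u-values: 0, 3, 0, -6, 11; range = 11 − (-6) = 17.
v-values: -6, 15, -12, 2, 1; range = 15 − (-12) = 27.
Area = (17 × 27) / 2 = 229.5.

229.5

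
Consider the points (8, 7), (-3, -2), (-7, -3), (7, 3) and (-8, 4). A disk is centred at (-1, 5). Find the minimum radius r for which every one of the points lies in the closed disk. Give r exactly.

10

The required radius is the distance from (-1, 5) to the farthest point.
Squared distances: 85, 53, 100, 68, 50.
Maximum is 100, attained at (-7, -3).
r = √100 = 10.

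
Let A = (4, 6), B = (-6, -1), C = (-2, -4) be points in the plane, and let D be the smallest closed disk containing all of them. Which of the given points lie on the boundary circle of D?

A, B, C

Side lengths²: AB² = 149, AC² = 136, BC² = 25.
Since AB² = 149 < 136 + 25 = 161, the triangle is acute, so the smallest enclosing circle is the circumcircle.
Circumcentre = (-37/58, 115/58), r² = 63325/1682.
The points at distance exactly r from the centre are A, B, C — 3 points.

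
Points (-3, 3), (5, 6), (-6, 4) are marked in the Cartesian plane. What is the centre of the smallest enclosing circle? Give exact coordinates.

(-0.5, 5)

Call the three points A, B, C in the order given.
Side lengths²: AB² = 73, AC² = 10, BC² = 125.
Since BC² = 125 ≥ 73 + 10 = 83, the angle opposite BC is not acute, so the smallest enclosing circle has BC as diameter.
Centre = midpoint of BC = (-0.5, 5), r² = 125/4 = 31.25.
Centre = (-0.5, 5).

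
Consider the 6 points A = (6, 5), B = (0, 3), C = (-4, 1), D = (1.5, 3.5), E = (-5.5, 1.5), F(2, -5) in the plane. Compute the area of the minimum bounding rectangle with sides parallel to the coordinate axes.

x ranges over [-5.5, 6], width 11.5.
y ranges over [-5, 5], height 10.
Area = 11.5 × 10 = 115.

115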